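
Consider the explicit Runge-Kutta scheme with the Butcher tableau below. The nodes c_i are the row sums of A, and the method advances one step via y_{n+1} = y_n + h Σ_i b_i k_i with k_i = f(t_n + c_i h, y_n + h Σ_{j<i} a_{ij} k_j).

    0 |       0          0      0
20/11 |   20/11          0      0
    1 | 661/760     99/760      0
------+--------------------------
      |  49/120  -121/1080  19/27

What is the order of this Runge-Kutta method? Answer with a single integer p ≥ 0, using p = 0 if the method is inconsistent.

3

b = (49/120, -121/1080, 19/27)
c = (0, 20/11, 1)
Ac = (0, 0, 9/38)
Σ b_i: 49/120·1 + (-121/1080)·1 + 19/27·1 = 1 ✓
b·c: (-121/1080)·20/11 + 19/27·1 = 1/2 ✓
b·c²: (-121/1080)·400/121 + 19/27·1 = 1/3 ✓
b·Ac: 19/27·9/38 = 1/6 ✓; 3 stages ⇒ order 3.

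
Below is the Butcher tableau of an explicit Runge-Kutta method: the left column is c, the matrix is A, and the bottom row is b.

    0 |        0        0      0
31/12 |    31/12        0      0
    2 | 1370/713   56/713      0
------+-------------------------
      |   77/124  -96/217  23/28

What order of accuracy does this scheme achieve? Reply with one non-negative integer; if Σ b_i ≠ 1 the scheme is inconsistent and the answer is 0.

b = (77/124, -96/217, 23/28)
c = (0, 31/12, 2)
Ac = (0, 0, 14/69)
Σ b_i: 77/124·1 + (-96/217)·1 + 23/28·1 = 1 ✓
b·c: (-96/217)·31/12 + 23/28·2 = 1/2 ✓
b·c²: (-96/217)·961/144 + 23/28·4 = 1/3 ✓
b·Ac: 23/28·14/69 = 1/6 ✓; 3 stages ⇒ order 3.

3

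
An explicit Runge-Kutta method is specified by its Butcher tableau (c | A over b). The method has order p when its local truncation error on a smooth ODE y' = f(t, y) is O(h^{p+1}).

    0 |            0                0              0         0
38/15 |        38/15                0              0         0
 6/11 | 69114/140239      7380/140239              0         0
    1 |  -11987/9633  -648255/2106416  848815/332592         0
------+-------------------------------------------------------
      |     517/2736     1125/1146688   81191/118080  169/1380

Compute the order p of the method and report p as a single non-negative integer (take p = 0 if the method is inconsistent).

b = (517/2736, 1125/1146688, 81191/118080, 169/1380)
c = (0, 38/15, 6/11, 1)
Ac = (0, 0, 984/7381, 207/338)
Σ b_i: 517/2736·1 + 1125/1146688·1 + 81191/118080·1 + 169/1380·1 = 1 ✓
b·c: 1125/1146688·38/15 + 81191/118080·6/11 + 169/1380·1 = 1/2 ✓
b·c²: 1125/1146688·1444/225 + 81191/118080·36/121 + 169/1380·1 = 1/3 ✓
b·Ac: 81191/118080·984/7381 + 169/1380·207/338 = 1/6 ✓
b·c³: 1125/1146688·54872/3375 + 81191/118080·216/1331 + 169/1380·1 = 1/4 ✓
b·(c∘Ac): 81191/118080·5904/81191 + 169/1380·207/338 = 1/8 ✓
b·Ac²: 81191/118080·12464/36905 + 169/1380·(-3082/2535) = 1/12 ✓
b·A²c: 169/1380·115/338 = 1/24 ✓; 4 stages ⇒ order 4.

4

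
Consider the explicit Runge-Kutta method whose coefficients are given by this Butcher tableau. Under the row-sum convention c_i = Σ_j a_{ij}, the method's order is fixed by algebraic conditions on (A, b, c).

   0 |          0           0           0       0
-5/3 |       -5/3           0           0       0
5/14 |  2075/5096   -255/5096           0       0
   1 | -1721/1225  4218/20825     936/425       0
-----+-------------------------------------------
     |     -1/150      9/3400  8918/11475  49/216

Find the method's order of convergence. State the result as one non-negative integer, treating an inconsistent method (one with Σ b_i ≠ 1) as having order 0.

b = (-1/150, 9/3400, 8918/11475, 49/216)
c = (0, -5/3, 5/14, 1)
Ac = (0, 0, 425/5096, 22/49)
Σ b_i: (-1/150)·1 + 9/3400·1 + 8918/11475·1 + 49/216·1 = 1 ✓
b·c: 9/3400·(-5/3) + 8918/11475·5/14 + 49/216·1 = 1/2 ✓
b·c²: 9/3400·25/9 + 8918/11475·25/196 + 49/216·1 = 1/3 ✓
b·Ac: 8918/11475·425/5096 + 49/216·22/49 = 1/6 ✓
b·c³: 9/3400·(-125/27) + 8918/11475·125/2744 + 49/216·1 = 1/4 ✓
b·(c∘Ac): 8918/11475·2125/71344 + 49/216·22/49 = 1/8 ✓
b·Ac²: 8918/11475·(-2125/15288) + 49/216·124/147 = 1/12 ✓
b·A²c: 49/216·9/49 = 1/24 ✓; 4 stages ⇒ order 4.

4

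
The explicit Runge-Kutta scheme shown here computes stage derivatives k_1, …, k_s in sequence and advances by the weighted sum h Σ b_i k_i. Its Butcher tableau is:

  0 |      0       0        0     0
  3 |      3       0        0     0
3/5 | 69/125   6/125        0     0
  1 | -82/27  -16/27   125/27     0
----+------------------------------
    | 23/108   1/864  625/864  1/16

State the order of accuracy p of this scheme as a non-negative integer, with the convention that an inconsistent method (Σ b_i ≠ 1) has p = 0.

4

b = (23/108, 1/864, 625/864, 1/16)
c = (0, 3, 3/5, 1)
Ac = (0, 0, 18/125, 1)
Σ b_i: 23/108·1 + 1/864·1 + 625/864·1 + 1/16·1 = 1 ✓
b·c: 1/864·3 + 625/864·3/5 + 1/16·1 = 1/2 ✓
b·c²: 1/864·9 + 625/864·9/25 + 1/16·1 = 1/3 ✓
b·Ac: 625/864·18/125 + 1/16·1 = 1/6 ✓
b·c³: 1/864·27 + 625/864·27/125 + 1/16·1 = 1/4 ✓
b·(c∘Ac): 625/864·54/625 + 1/16·1 = 1/8 ✓
b·Ac²: 625/864·54/125 + 1/16·(-11/3) = 1/12 ✓
b·A²c: 1/16·2/3 = 1/24 ✓; 4 stages ⇒ order 4.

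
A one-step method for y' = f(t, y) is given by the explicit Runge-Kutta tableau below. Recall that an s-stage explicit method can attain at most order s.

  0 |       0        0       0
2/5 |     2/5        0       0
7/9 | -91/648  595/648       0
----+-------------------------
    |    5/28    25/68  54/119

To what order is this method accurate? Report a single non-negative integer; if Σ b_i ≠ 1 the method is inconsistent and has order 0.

3

b = (5/28, 25/68, 54/119)
c = (0, 2/5, 7/9)
Ac = (0, 0, 119/324)
Σ b_i: 5/28·1 + 25/68·1 + 54/119·1 = 1 ✓
b·c: 25/68·2/5 + 54/119·7/9 = 1/2 ✓
b·c²: 25/68·4/25 + 54/119·49/81 = 1/3 ✓
b·Ac: 54/119·119/324 = 1/6 ✓; 3 stages ⇒ order 3.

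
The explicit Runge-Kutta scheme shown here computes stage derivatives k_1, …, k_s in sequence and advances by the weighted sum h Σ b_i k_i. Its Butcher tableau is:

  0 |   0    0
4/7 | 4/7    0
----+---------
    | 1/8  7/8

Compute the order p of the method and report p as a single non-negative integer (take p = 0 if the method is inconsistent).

b = (1/8, 7/8)
c = (0, 4/7)
Σ b_i: 1/8·1 + 7/8·1 = 1 ✓
b·c: 7/8·4/7 = 1/2 ✓; 2 stages ⇒ order 2.

2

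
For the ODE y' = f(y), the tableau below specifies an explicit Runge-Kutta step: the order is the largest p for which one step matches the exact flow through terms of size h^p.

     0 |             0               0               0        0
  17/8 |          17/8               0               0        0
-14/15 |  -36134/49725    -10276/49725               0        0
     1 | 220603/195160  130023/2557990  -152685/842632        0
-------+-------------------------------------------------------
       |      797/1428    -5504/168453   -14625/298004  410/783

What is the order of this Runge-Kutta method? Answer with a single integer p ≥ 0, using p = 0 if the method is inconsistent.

b = (797/1428, -5504/168453, -14625/298004, 410/783)
c = (0, 17/8, -14/15, 1)
Ac = (0, 0, -2569/5850, 909/3280)
Σ b_i: 797/1428·1 + (-5504/168453)·1 + (-14625/298004)·1 + 410/783·1 = 1 ✓
b·c: (-5504/168453)·17/8 + (-14625/298004)·(-14/15) + 410/783·1 = 1/2 ✓
b·c²: (-5504/168453)·289/64 + (-14625/298004)·196/225 + 410/783·1 = 1/3 ✓
b·Ac: (-14625/298004)·(-2569/5850) + 410/783·909/3280 = 1/6 ✓
b·c³: (-5504/168453)·4913/512 + (-14625/298004)·(-2744/3375) + 410/783·1 = 1/4 ✓
b·(c∘Ac): (-14625/298004)·17983/43875 + 410/783·909/3280 = 1/8 ✓
b·Ac²: (-14625/298004)·(-43673/46800) + 410/783·1881/26240 = 1/12 ✓
b·A²c: 410/783·261/3280 = 1/24 ✓; 4 stages ⇒ order 4.

4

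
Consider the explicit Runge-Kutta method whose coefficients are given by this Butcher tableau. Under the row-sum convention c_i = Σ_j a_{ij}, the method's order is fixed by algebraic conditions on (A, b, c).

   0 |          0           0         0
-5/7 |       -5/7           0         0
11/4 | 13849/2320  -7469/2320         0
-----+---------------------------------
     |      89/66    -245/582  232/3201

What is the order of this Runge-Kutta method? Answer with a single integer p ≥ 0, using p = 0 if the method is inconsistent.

b = (89/66, -245/582, 232/3201)
c = (0, -5/7, 11/4)
Ac = (0, 0, 1067/464)
Σ b_i: 89/66·1 + (-245/582)·1 + 232/3201·1 = 1 ✓
b·c: (-245/582)·(-5/7) + 232/3201·11/4 = 1/2 ✓
b·c²: (-245/582)·25/49 + 232/3201·121/16 = 1/3 ✓
b·Ac: 232/3201·1067/464 = 1/6 ✓; 3 stages ⇒ order 3.

3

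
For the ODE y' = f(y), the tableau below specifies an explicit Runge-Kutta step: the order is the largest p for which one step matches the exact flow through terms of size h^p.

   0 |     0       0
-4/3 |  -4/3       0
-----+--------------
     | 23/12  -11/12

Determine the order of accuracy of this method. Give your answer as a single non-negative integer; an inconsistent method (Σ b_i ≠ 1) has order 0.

1

b = (23/12, -11/12)
c = (0, -4/3)
Σ b_i: 23/12·1 + (-11/12)·1 = 1 ✓
b·c: (-11/12)·(-4/3) = 11/9 ≠ 1/2 ⇒ order 1.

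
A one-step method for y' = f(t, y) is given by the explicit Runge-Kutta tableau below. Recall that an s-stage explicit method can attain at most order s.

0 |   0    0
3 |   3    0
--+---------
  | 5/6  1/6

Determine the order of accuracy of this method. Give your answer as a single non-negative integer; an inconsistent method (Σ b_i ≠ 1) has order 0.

2

b = (5/6, 1/6)
c = (0, 3)
Σ b_i: 5/6·1 + 1/6·1 = 1 ✓
b·c: 1/6·3 = 1/2 ✓; 2 stages ⇒ order 2.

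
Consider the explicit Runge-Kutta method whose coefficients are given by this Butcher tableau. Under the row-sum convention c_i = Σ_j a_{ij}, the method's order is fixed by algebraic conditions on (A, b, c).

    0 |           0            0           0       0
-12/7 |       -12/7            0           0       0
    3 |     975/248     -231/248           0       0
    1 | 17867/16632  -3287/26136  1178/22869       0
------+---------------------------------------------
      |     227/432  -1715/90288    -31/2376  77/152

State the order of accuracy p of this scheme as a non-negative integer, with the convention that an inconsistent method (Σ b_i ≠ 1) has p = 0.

4

b = (227/432, -1715/90288, -31/2376, 77/152)
c = (0, -12/7, 3, 1)
Ac = (0, 0, 99/62, 57/154)
Σ b_i: 227/432·1 + (-1715/90288)·1 + (-31/2376)·1 + 77/152·1 = 1 ✓
b·c: (-1715/90288)·(-12/7) + (-31/2376)·3 + 77/152·1 = 1/2 ✓
b·c²: (-1715/90288)·144/49 + (-31/2376)·9 + 77/152·1 = 1/3 ✓
b·Ac: (-31/2376)·99/62 + 77/152·57/154 = 1/6 ✓
b·c³: (-1715/90288)·(-1728/343) + (-31/2376)·27 + 77/152·1 = 1/4 ✓
b·(c∘Ac): (-31/2376)·297/62 + 77/152·57/154 = 1/8 ✓
b·Ac²: (-31/2376)·(-594/217) + 77/152·152/1617 = 1/12 ✓
b·A²c: 77/152·19/231 = 1/24 ✓; 4 stages ⇒ order 4.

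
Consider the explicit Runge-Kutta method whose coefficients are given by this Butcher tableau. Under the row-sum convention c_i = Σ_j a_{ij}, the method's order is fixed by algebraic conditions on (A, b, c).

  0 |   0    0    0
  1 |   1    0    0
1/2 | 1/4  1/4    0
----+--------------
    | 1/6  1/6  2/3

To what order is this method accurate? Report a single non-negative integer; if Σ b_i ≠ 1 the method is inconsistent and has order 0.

3

b = (1/6, 1/6, 2/3)
c = (0, 1, 1/2)
Ac = (0, 0, 1/4)
Σ b_i: 1/6·1 + 1/6·1 + 2/3·1 = 1 ✓
b·c: 1/6·1 + 2/3·1/2 = 1/2 ✓
b·c²: 1/6·1 + 2/3·1/4 = 1/3 ✓
b·Ac: 2/3·1/4 = 1/6 ✓; 3 stages ⇒ order 3.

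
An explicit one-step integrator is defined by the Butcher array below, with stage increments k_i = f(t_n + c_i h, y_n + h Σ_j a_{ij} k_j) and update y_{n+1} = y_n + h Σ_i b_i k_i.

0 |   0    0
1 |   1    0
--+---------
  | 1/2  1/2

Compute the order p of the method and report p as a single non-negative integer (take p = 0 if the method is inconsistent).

2

b = (1/2, 1/2)
c = (0, 1)
Σ b_i: 1/2·1 + 1/2·1 = 1 ✓
b·c: 1/2·1 = 1/2 ✓; 2 stages ⇒ order 2.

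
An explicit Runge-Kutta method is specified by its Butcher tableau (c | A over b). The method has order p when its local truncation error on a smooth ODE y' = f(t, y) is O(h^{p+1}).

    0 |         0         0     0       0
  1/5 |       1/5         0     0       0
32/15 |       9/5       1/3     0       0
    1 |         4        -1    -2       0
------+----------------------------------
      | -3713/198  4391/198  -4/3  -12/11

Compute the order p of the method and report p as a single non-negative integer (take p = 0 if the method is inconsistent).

b = (-3713/198, 4391/198, -4/3, -12/11)
c = (0, 1/5, 32/15, 1)
Ac = (0, 0, 1/15, -67/15)
Σ b_i: (-3713/198)·1 + 4391/198·1 + (-4/3)·1 + (-12/11)·1 = 1 ✓
b·c: 4391/198·1/5 + (-4/3)·32/15 + (-12/11)·1 = 1/2 ✓
b·c²: 4391/198·1/25 + (-4/3)·1024/225 + (-12/11)·1 = -93139/14850 ≠ 1/3 ⇒ order 2.
b·Ac: (-4/3)·1/15 + (-12/11)·(-67/15) = 2368/495 ≠ 1/6

2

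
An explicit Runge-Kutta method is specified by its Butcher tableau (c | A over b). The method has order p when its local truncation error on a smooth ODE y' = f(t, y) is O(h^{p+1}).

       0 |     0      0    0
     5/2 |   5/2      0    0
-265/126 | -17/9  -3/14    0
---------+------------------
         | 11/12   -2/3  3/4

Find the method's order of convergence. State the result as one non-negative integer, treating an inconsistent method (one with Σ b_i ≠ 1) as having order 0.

1

b = (11/12, -2/3, 3/4)
c = (0, 5/2, -265/126)
Ac = (0, 0, -15/28)
Σ b_i: 11/12·1 + (-2/3)·1 + 3/4·1 = 1 ✓
b·c: (-2/3)·5/2 + 3/4·(-265/126) = -545/168 ≠ 1/2 ⇒ order 1.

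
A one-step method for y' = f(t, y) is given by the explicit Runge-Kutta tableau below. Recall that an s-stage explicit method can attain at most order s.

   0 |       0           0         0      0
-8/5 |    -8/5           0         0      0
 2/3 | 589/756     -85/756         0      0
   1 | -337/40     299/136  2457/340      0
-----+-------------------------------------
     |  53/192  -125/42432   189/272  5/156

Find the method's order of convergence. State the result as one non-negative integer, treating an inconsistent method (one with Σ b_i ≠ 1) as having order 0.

b = (53/192, -125/42432, 189/272, 5/156)
c = (0, -8/5, 2/3, 1)
Ac = (0, 0, 34/189, 13/10)
Σ b_i: 53/192·1 + (-125/42432)·1 + 189/272·1 + 5/156·1 = 1 ✓
b·c: (-125/42432)·(-8/5) + 189/272·2/3 + 5/156·1 = 1/2 ✓
b·c²: (-125/42432)·64/25 + 189/272·4/9 + 5/156·1 = 1/3 ✓
b·Ac: 189/272·34/189 + 5/156·13/10 = 1/6 ✓
b·c³: (-125/42432)·(-512/125) + 189/272·8/27 + 5/156·1 = 1/4 ✓
b·(c∘Ac): 189/272·68/567 + 5/156·13/10 = 1/8 ✓
b·Ac²: 189/272·(-272/945) + 5/156·221/25 = 1/12 ✓
b·A²c: 5/156·13/10 = 1/24 ✓; 4 stages ⇒ order 4.

4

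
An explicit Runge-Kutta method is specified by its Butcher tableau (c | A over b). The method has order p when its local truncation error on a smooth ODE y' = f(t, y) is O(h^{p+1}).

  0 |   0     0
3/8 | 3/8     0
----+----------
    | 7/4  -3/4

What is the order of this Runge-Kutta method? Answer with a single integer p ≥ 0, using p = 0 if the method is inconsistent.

1

b = (7/4, -3/4)
c = (0, 3/8)
Σ b_i: 7/4·1 + (-3/4)·1 = 1 ✓
b·c: (-3/4)·3/8 = -9/32 ≠ 1/2 ⇒ order 1.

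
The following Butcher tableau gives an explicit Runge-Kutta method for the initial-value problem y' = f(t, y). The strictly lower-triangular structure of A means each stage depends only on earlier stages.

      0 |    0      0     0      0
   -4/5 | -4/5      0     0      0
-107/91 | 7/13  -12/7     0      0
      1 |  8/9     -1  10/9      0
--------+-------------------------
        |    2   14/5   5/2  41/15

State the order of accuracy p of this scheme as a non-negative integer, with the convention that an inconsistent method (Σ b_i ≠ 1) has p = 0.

0

b = (2, 14/5, 5/2, 41/15)
c = (0, -4/5, -107/91, 1)
Ac = (0, 0, 48/35, -2074/4095)
Σ b_i: 2·1 + 14/5·1 + 5/2·1 + 41/15·1 = 301/30 ≠ 1 ⇒ order 0.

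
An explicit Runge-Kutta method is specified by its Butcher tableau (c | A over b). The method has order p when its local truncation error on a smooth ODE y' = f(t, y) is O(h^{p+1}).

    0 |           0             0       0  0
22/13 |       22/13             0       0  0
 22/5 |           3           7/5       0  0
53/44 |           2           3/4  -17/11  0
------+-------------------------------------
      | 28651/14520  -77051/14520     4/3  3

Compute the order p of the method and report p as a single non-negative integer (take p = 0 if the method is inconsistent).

2

b = (28651/14520, -77051/14520, 4/3, 3)
c = (0, 22/13, 22/5, 53/44)
Ac = (0, 0, 154/65, -719/130)
Σ b_i: 28651/14520·1 + (-77051/14520)·1 + 4/3·1 + 3·1 = 1 ✓
b·c: (-77051/14520)·22/13 + 4/3·22/5 + 3·53/44 = 1/2 ✓
b·c²: (-77051/14520)·484/169 + 4/3·484/25 + 3·2809/1936 = 28254893/1887600 ≠ 1/3 ⇒ order 2.
b·Ac: 4/3·154/65 + 3·(-719/130) = -403/30 ≠ 1/6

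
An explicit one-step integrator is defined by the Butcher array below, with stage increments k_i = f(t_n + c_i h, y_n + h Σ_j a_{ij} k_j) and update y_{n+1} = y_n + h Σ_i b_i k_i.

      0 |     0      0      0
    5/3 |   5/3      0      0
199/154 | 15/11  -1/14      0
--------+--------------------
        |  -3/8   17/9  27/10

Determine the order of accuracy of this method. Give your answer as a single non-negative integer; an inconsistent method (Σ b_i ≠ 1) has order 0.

b = (-3/8, 17/9, 27/10)
c = (0, 5/3, 199/154)
Ac = (0, 0, -5/42)
Σ b_i: (-3/8)·1 + 17/9·1 + 27/10·1 = 1517/360 ≠ 1 ⇒ order 0.

0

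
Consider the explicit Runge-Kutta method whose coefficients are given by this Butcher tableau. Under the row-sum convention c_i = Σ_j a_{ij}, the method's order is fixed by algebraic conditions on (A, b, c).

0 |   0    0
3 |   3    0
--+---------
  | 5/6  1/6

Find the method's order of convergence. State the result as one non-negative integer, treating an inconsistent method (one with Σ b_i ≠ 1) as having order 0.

b = (5/6, 1/6)
c = (0, 3)
Σ b_i: 5/6·1 + 1/6·1 = 1 ✓
b·c: 1/6·3 = 1/2 ✓; 2 stages ⇒ order 2.

2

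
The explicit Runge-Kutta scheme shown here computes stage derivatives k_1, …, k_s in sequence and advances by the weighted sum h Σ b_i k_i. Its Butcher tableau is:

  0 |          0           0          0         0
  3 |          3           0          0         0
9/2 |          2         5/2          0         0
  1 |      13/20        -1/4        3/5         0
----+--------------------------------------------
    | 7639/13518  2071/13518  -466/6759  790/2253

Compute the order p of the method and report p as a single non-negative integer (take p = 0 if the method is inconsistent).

b = (7639/13518, 2071/13518, -466/6759, 790/2253)
c = (0, 3, 9/2, 1)
Ac = (0, 0, 15/2, 39/20)
Σ b_i: 7639/13518·1 + 2071/13518·1 + (-466/6759)·1 + 790/2253·1 = 1 ✓
b·c: 2071/13518·3 + (-466/6759)·9/2 + 790/2253·1 = 1/2 ✓
b·c²: 2071/13518·9 + (-466/6759)·81/4 + 790/2253·1 = 1/3 ✓
b·Ac: (-466/6759)·15/2 + 790/2253·39/20 = 1/6 ✓
b·c³: 2071/13518·27 + (-466/6759)·729/8 + 790/2253·1 = -16181/9012 ≠ 1/4 ⇒ order 3.
b·(c∘Ac): (-466/6759)·135/4 + 790/2253·39/20 = -1234/751 ≠ 1/8
b·Ac²: (-466/6759)·45/2 + 790/2253·99/10 = 1442/751 ≠ 1/12
b·A²c: 790/2253·9/2 = 1185/751 ≠ 1/24

3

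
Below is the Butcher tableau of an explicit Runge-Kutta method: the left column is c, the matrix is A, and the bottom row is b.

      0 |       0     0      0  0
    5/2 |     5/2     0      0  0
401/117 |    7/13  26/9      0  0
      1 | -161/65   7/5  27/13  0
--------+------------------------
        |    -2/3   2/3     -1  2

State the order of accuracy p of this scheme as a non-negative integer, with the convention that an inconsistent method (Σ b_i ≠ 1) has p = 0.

b = (-2/3, 2/3, -1, 2)
c = (0, 5/2, 401/117, 1)
Ac = (0, 0, 65/9, 3589/338)
Σ b_i: (-2/3)·1 + 2/3·1 + (-1)·1 + 2·1 = 1 ✓
b·c: 2/3·5/2 + (-1)·401/117 + 2·1 = 28/117 ≠ 1/2 ⇒ order 1.

1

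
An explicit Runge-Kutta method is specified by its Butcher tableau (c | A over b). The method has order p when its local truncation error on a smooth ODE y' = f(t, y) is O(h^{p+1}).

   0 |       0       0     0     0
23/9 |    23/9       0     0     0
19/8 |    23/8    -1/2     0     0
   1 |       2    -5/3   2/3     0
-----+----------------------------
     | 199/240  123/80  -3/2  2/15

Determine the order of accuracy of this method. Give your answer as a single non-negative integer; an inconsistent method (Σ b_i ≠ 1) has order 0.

b = (199/240, 123/80, -3/2, 2/15)
c = (0, 23/9, 19/8, 1)
Ac = (0, 0, -23/18, -289/108)
Σ b_i: 199/240·1 + 123/80·1 + (-3/2)·1 + 2/15·1 = 1 ✓
b·c: 123/80·23/9 + (-3/2)·19/8 + 2/15·1 = 1/2 ✓
b·c²: 123/80·529/81 + (-3/2)·361/64 + 2/15·1 = 29611/17280 ≠ 1/3 ⇒ order 2.
b·Ac: (-3/2)·(-23/18) + 2/15·(-289/108) = 2527/1620 ≠ 1/6

2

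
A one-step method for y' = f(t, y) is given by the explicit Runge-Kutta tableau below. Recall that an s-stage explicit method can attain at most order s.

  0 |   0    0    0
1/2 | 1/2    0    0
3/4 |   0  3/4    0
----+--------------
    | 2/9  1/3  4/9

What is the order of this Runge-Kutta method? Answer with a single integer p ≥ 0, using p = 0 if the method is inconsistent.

b = (2/9, 1/3, 4/9)
c = (0, 1/2, 3/4)
Ac = (0, 0, 3/8)
Σ b_i: 2/9·1 + 1/3·1 + 4/9·1 = 1 ✓
b·c: 1/3·1/2 + 4/9·3/4 = 1/2 ✓
b·c²: 1/3·1/4 + 4/9·9/16 = 1/3 ✓
b·Ac: 4/9·3/8 = 1/6 ✓; 3 stages ⇒ order 3.

3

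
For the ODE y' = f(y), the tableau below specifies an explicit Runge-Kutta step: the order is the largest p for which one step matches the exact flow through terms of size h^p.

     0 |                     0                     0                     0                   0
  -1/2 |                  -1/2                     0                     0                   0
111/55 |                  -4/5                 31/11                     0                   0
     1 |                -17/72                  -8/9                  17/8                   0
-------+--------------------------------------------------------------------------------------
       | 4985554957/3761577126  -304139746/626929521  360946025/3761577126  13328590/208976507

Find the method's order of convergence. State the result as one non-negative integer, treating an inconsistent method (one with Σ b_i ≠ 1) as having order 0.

b = (4985554957/3761577126, -304139746/626929521, 360946025/3761577126, 13328590/208976507)
c = (0, -1/2, 111/55, 1)
Ac = (0, 0, -31/22, 18743/3960)
Σ b_i: 4985554957/3761577126·1 + (-304139746/626929521)·1 + 360946025/3761577126·1 + 13328590/208976507·1 = 1 ✓
b·c: (-304139746/626929521)·(-1/2) + 360946025/3761577126·111/55 + 13328590/208976507·1 = 1/2 ✓
b·c²: (-304139746/626929521)·1/4 + 360946025/3761577126·12321/3025 + 13328590/208976507·1 = 1/3 ✓
b·Ac: 360946025/3761577126·(-31/22) + 13328590/208976507·18743/3960 = 1/6 ✓
b·c³: (-304139746/626929521)·(-1/8) + 360946025/3761577126·1367631/166375 + 13328590/208976507·1 = 125952111449/137924494620 ≠ 1/4 ⇒ order 3.
b·(c∘Ac): 360946025/3761577126·(-3441/1210) + 13328590/208976507·18743/3960 = 109076381/3761577126 ≠ 1/8
b·Ac²: 360946025/3761577126·31/44 + 13328590/208976507·1836713/217800 = 167017329623/275848989240 ≠ 1/12
b·A²c: 13328590/208976507·(-527/176) = -319280315/1671812056 ≠ 1/24

3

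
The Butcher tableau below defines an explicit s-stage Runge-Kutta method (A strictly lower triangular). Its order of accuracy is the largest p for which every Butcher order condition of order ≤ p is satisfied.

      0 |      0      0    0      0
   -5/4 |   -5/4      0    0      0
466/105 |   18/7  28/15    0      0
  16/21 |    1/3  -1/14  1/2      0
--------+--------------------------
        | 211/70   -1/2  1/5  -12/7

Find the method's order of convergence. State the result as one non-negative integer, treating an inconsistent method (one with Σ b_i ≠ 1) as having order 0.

1

b = (211/70, -1/2, 1/5, -12/7)
c = (0, -5/4, 466/105, 16/21)
Ac = (0, 0, -7/3, 277/120)
Σ b_i: 211/70·1 + (-1/2)·1 + 1/5·1 + (-12/7)·1 = 1 ✓
b·c: (-1/2)·(-5/4) + 1/5·466/105 + (-12/7)·16/21 = 6071/29400 ≠ 1/2 ⇒ order 1.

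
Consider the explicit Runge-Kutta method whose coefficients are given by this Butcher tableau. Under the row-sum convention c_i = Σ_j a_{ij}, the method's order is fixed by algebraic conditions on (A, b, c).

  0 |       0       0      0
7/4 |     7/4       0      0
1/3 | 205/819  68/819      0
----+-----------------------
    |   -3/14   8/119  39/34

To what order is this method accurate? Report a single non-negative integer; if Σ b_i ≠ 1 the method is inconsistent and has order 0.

b = (-3/14, 8/119, 39/34)
c = (0, 7/4, 1/3)
Ac = (0, 0, 17/117)
Σ b_i: (-3/14)·1 + 8/119·1 + 39/34·1 = 1 ✓
b·c: 8/119·7/4 + 39/34·1/3 = 1/2 ✓
b·c²: 8/119·49/16 + 39/34·1/9 = 1/3 ✓
b·Ac: 39/34·17/117 = 1/6 ✓; 3 stages ⇒ order 3.

3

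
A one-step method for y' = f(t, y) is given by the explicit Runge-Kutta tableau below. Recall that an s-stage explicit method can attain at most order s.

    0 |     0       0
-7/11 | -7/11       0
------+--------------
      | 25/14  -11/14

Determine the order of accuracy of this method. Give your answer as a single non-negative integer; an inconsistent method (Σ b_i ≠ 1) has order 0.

2

b = (25/14, -11/14)
c = (0, -7/11)
Σ b_i: 25/14·1 + (-11/14)·1 = 1 ✓
b·c: (-11/14)·(-7/11) = 1/2 ✓; 2 stages ⇒ order 2.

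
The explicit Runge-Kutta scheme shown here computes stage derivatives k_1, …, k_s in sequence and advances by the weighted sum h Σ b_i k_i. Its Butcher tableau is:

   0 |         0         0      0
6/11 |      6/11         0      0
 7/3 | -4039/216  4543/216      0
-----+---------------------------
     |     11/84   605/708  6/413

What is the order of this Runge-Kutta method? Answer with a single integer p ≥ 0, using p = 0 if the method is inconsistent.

b = (11/84, 605/708, 6/413)
c = (0, 6/11, 7/3)
Ac = (0, 0, 413/36)
Σ b_i: 11/84·1 + 605/708·1 + 6/413·1 = 1 ✓
b·c: 605/708·6/11 + 6/413·7/3 = 1/2 ✓
b·c²: 605/708·36/121 + 6/413·49/9 = 1/3 ✓
b·Ac: 6/413·413/36 = 1/6 ✓; 3 stages ⇒ order 3.

3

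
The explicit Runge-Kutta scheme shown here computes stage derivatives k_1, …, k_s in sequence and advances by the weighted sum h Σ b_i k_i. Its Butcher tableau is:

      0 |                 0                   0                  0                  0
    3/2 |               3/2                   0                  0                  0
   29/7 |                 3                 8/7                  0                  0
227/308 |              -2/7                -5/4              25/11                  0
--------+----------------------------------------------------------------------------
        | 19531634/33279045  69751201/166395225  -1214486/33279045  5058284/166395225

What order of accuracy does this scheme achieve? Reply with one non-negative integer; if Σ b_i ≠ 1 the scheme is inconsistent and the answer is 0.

b = (19531634/33279045, 69751201/166395225, -1214486/33279045, 5058284/166395225)
c = (0, 3/2, 29/7, 227/308)
Ac = (0, 0, 12/7, 4645/616)
Σ b_i: 19531634/33279045·1 + 69751201/166395225·1 + (-1214486/33279045)·1 + 5058284/166395225·1 = 1 ✓
b·c: 69751201/166395225·3/2 + (-1214486/33279045)·29/7 + 5058284/166395225·227/308 = 1/2 ✓
b·c²: 69751201/166395225·9/4 + (-1214486/33279045)·841/49 + 5058284/166395225·51529/94864 = 1/3 ✓
b·Ac: (-1214486/33279045)·12/7 + 5058284/166395225·4645/616 = 1/6 ✓
b·c³: 69751201/166395225·27/8 + (-1214486/33279045)·24389/343 + 5058284/166395225·11697083/29218112 = -111735159609/95666161360 ≠ 1/4 ⇒ order 3.
b·(c∘Ac): (-1214486/33279045)·348/49 + 5058284/166395225·1054415/189728 = -168170113/1863626520 ≠ 1/8
b·Ac²: (-1214486/33279045)·18/7 + 5058284/166395225·312145/8624 = 187565695/186362652 ≠ 1/12
b·A²c: 5058284/166395225·300/77 = 262768/2218603 ≠ 1/24

3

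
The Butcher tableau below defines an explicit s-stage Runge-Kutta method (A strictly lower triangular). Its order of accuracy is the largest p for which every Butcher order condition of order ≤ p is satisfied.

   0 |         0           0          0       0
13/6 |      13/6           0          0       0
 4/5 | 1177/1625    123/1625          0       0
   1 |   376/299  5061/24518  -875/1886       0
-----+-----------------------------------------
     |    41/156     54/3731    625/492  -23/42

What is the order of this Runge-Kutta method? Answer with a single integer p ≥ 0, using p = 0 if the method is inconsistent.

b = (41/156, 54/3731, 625/492, -23/42)
c = (0, 13/6, 4/5, 1)
Ac = (0, 0, 41/250, 7/92)
Σ b_i: 41/156·1 + 54/3731·1 + 625/492·1 + (-23/42)·1 = 1 ✓
b·c: 54/3731·13/6 + 625/492·4/5 + (-23/42)·1 = 1/2 ✓
b·c²: 54/3731·169/36 + 625/492·16/25 + (-23/42)·1 = 1/3 ✓
b·Ac: 625/492·41/250 + (-23/42)·7/92 = 1/6 ✓
b·c³: 54/3731·2197/216 + 625/492·64/125 + (-23/42)·1 = 1/4 ✓
b·(c∘Ac): 625/492·82/625 + (-23/42)·7/92 = 1/8 ✓
b·Ac²: 625/492·533/1500 + (-23/42)·371/552 = 1/12 ✓
b·A²c: (-23/42)·(-7/92) = 1/24 ✓; 4 stages ⇒ order 4.

4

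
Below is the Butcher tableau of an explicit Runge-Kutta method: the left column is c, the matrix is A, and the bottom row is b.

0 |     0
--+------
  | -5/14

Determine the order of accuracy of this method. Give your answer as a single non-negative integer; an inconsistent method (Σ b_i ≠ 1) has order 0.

0

b = (-5/14)
c = (0)
Σ b_i: (-5/14)·1 = -5/14 ≠ 1 ⇒ order 0.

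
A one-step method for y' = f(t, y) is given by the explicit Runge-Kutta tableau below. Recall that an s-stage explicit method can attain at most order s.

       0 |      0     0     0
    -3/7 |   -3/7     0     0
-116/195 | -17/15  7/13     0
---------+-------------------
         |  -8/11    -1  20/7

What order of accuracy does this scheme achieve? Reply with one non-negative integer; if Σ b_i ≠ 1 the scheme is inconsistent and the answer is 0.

0

b = (-8/11, -1, 20/7)
c = (0, -3/7, -116/195)
Ac = (0, 0, -3/13)
Σ b_i: (-8/11)·1 + (-1)·1 + 20/7·1 = 87/77 ≠ 1 ⇒ order 0.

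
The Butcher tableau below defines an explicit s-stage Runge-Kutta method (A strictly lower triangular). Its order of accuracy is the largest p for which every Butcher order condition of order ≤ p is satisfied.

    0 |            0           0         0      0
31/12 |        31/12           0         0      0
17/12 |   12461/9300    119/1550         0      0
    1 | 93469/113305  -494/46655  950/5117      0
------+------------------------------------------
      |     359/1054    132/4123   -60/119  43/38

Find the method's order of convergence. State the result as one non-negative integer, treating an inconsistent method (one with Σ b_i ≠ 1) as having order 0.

b = (359/1054, 132/4123, -60/119, 43/38)
c = (0, 31/12, 17/12, 1)
Ac = (0, 0, 119/600, 152/645)
Σ b_i: 359/1054·1 + 132/4123·1 + (-60/119)·1 + 43/38·1 = 1 ✓
b·c: 132/4123·31/12 + (-60/119)·17/12 + 43/38·1 = 1/2 ✓
b·c²: 132/4123·961/144 + (-60/119)·289/144 + 43/38·1 = 1/3 ✓
b·Ac: (-60/119)·119/600 + 43/38·152/645 = 1/6 ✓
b·c³: 132/4123·29791/1728 + (-60/119)·4913/1728 + 43/38·1 = 1/4 ✓
b·(c∘Ac): (-60/119)·2023/7200 + 43/38·152/645 = 1/8 ✓
b·Ac²: (-60/119)·3689/7200 + 43/38·779/2580 = 1/12 ✓
b·A²c: 43/38·19/516 = 1/24 ✓; 4 stages ⇒ order 4.

4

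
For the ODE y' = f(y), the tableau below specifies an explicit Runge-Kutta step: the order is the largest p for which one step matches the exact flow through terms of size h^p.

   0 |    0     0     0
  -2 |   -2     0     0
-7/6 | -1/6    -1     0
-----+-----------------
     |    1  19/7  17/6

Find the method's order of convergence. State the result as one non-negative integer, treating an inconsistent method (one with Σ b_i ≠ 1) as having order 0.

0

b = (1, 19/7, 17/6)
c = (0, -2, -7/6)
Ac = (0, 0, 2)
Σ b_i: 1·1 + 19/7·1 + 17/6·1 = 275/42 ≠ 1 ⇒ order 0.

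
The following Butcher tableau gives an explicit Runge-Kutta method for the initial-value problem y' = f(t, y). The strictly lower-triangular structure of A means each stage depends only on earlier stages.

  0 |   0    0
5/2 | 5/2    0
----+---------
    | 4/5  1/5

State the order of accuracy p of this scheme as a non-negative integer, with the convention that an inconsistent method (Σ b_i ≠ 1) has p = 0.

2

b = (4/5, 1/5)
c = (0, 5/2)
Σ b_i: 4/5·1 + 1/5·1 = 1 ✓
b·c: 1/5·5/2 = 1/2 ✓; 2 stages ⇒ order 2.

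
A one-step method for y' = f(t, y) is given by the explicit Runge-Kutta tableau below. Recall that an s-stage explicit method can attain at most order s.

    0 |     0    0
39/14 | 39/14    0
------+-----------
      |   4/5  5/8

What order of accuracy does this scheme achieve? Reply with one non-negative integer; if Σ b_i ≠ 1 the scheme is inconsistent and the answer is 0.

b = (4/5, 5/8)
c = (0, 39/14)
Σ b_i: 4/5·1 + 5/8·1 = 57/40 ≠ 1 ⇒ order 0.

0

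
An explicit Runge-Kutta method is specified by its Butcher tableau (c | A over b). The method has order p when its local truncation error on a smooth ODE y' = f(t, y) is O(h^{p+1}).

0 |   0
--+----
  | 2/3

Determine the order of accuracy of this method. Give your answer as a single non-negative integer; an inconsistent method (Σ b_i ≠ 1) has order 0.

0

b = (2/3)
c = (0)
Σ b_i: 2/3·1 = 2/3 ≠ 1 ⇒ order 0.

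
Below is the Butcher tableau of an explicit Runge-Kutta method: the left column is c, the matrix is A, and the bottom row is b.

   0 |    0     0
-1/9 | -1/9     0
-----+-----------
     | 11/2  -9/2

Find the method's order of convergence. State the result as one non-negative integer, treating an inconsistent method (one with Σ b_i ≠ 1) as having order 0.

2

b = (11/2, -9/2)
c = (0, -1/9)
Σ b_i: 11/2·1 + (-9/2)·1 = 1 ✓
b·c: (-9/2)·(-1/9) = 1/2 ✓; 2 stages ⇒ order 2.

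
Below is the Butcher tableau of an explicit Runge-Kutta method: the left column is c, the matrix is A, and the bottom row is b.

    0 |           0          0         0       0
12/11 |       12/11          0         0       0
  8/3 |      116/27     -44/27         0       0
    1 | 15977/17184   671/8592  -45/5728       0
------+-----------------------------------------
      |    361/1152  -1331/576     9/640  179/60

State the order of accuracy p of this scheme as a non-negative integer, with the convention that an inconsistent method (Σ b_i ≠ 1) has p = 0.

4

b = (361/1152, -1331/576, 9/640, 179/60)
c = (0, 12/11, 8/3, 1)
Ac = (0, 0, -16/9, 23/358)
Σ b_i: 361/1152·1 + (-1331/576)·1 + 9/640·1 + 179/60·1 = 1 ✓
b·c: (-1331/576)·12/11 + 9/640·8/3 + 179/60·1 = 1/2 ✓
b·c²: (-1331/576)·144/121 + 9/640·64/9 + 179/60·1 = 1/3 ✓
b·Ac: 9/640·(-16/9) + 179/60·23/358 = 1/6 ✓
b·c³: (-1331/576)·1728/1331 + 9/640·512/27 + 179/60·1 = 1/4 ✓
b·(c∘Ac): 9/640·(-128/27) + 179/60·23/358 = 1/8 ✓
b·Ac²: 9/640·(-64/33) + 179/60·73/1969 = 1/12 ✓
b·A²c: 179/60·5/358 = 1/24 ✓; 4 stages ⇒ order 4.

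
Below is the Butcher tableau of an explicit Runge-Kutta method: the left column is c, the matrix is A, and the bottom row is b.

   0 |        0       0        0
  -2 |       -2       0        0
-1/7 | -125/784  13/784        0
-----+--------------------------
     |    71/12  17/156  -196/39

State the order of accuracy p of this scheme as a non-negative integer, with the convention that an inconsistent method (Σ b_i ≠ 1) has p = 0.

b = (71/12, 17/156, -196/39)
c = (0, -2, -1/7)
Ac = (0, 0, -13/392)
Σ b_i: 71/12·1 + 17/156·1 + (-196/39)·1 = 1 ✓
b·c: 17/156·(-2) + (-196/39)·(-1/7) = 1/2 ✓
b·c²: 17/156·4 + (-196/39)·1/49 = 1/3 ✓
b·Ac: (-196/39)·(-13/392) = 1/6 ✓; 3 stages ⇒ order 3.

3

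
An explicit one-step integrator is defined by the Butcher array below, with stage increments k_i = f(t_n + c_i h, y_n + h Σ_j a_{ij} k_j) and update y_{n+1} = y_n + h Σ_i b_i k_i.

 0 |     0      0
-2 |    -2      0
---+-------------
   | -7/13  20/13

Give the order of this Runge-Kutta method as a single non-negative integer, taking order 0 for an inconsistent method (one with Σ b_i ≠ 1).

1

b = (-7/13, 20/13)
c = (0, -2)
Σ b_i: (-7/13)·1 + 20/13·1 = 1 ✓
b·c: 20/13·(-2) = -40/13 ≠ 1/2 ⇒ order 1.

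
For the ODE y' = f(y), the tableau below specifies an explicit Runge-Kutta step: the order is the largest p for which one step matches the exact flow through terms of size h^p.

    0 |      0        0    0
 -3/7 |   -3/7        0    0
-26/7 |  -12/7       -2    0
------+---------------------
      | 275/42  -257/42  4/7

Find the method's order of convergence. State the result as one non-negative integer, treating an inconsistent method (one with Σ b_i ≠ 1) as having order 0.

2

b = (275/42, -257/42, 4/7)
c = (0, -3/7, -26/7)
Ac = (0, 0, 6/7)
Σ b_i: 275/42·1 + (-257/42)·1 + 4/7·1 = 1 ✓
b·c: (-257/42)·(-3/7) + 4/7·(-26/7) = 1/2 ✓
b·c²: (-257/42)·9/49 + 4/7·676/49 = 4637/686 ≠ 1/3 ⇒ order 2.
b·Ac: 4/7·6/7 = 24/49 ≠ 1/6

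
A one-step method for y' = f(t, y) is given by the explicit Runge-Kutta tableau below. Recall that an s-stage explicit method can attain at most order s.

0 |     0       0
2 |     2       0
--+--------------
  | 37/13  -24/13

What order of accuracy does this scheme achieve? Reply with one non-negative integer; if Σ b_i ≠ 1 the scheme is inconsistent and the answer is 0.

1

b = (37/13, -24/13)
c = (0, 2)
Σ b_i: 37/13·1 + (-24/13)·1 = 1 ✓
b·c: (-24/13)·2 = -48/13 ≠ 1/2 ⇒ order 1.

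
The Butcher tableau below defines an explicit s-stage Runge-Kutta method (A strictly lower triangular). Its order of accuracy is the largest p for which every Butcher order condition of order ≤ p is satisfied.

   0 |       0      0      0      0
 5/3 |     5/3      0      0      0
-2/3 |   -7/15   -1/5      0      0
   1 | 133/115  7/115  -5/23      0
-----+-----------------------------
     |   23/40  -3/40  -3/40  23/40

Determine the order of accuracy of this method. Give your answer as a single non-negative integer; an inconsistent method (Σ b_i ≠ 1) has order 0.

b = (23/40, -3/40, -3/40, 23/40)
c = (0, 5/3, -2/3, 1)
Ac = (0, 0, -1/3, 17/69)
Σ b_i: 23/40·1 + (-3/40)·1 + (-3/40)·1 + 23/40·1 = 1 ✓
b·c: (-3/40)·5/3 + (-3/40)·(-2/3) + 23/40·1 = 1/2 ✓
b·c²: (-3/40)·25/9 + (-3/40)·4/9 + 23/40·1 = 1/3 ✓
b·Ac: (-3/40)·(-1/3) + 23/40·17/69 = 1/6 ✓
b·c³: (-3/40)·125/27 + (-3/40)·(-8/27) + 23/40·1 = 1/4 ✓
b·(c∘Ac): (-3/40)·2/9 + 23/40·17/69 = 1/8 ✓
b·Ac²: (-3/40)·(-5/9) + 23/40·5/69 = 1/12 ✓
b·A²c: 23/40·5/69 = 1/24 ✓; 4 stages ⇒ order 4.

4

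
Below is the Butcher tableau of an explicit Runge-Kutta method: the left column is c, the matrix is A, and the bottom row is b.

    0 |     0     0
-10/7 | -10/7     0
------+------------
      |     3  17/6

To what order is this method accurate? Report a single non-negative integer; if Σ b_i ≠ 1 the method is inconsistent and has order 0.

b = (3, 17/6)
c = (0, -10/7)
Σ b_i: 3·1 + 17/6·1 = 35/6 ≠ 1 ⇒ order 0.

0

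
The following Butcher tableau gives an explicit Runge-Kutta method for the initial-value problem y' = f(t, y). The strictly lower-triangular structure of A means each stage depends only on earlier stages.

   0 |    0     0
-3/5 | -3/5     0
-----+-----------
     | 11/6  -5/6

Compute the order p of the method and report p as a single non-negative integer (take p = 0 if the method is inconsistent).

b = (11/6, -5/6)
c = (0, -3/5)
Σ b_i: 11/6·1 + (-5/6)·1 = 1 ✓
b·c: (-5/6)·(-3/5) = 1/2 ✓; 2 stages ⇒ order 2.

2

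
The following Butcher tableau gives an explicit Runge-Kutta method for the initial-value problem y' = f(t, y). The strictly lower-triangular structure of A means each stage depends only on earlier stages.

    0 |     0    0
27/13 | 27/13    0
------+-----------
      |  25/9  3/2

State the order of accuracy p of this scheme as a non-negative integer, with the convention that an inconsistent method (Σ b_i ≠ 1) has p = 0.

0

b = (25/9, 3/2)
c = (0, 27/13)
Σ b_i: 25/9·1 + 3/2·1 = 77/18 ≠ 1 ⇒ order 0.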